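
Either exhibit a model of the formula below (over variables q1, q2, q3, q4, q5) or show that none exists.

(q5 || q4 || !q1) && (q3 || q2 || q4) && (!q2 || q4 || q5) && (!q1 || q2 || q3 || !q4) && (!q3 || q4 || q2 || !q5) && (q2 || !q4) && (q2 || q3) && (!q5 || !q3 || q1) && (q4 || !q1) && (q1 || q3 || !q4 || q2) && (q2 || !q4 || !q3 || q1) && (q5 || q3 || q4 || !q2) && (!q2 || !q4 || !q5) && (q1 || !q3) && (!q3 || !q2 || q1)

Branch on q2: set q2 = true.
Branch on q4: set q4 = true.
From the singleton clause (!q5), q5 = false.
Branch on q1: set q1 = false.
From the singleton clause (!q3), q3 = false.
All clauses are satisfied.

q1: false; q2: true; q3: false; q4: true; q5: false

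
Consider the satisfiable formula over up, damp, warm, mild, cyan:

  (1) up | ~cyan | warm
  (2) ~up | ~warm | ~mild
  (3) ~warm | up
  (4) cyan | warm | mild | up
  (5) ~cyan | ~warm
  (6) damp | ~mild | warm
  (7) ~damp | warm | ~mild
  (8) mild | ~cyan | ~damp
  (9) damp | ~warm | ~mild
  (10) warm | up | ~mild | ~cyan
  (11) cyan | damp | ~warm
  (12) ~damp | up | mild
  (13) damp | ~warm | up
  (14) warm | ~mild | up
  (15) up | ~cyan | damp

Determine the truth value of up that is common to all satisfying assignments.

Suppose up = 0.
Unit clause (~warm) forces warm = 0.
Unit clause (~cyan) forces cyan = 0.
Unit clause (mild) forces mild = 1.
That conflicts with the unit clause (~mild).
So every satisfying assignment has up = True.

True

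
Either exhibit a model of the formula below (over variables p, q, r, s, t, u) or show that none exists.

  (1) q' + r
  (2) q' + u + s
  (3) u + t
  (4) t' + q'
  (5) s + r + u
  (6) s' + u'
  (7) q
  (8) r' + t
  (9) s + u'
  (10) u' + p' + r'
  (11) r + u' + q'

UNSATISFIABLE

The clause (q) is unit, so q = 1.
The clause (r) is unit, so r = 1.
The clause (t') is unit, so t = 0.
But (t) is also a unit clause — contradiction.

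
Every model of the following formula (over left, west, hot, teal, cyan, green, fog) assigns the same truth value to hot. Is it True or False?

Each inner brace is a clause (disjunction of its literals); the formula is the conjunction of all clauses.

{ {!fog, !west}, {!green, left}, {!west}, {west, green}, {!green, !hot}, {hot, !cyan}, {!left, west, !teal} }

Suppose hot = true.
Unit clause (!west) forces west = false.
Unit clause (green) forces green = true.
But (!green) is also a unit clause — contradiction.
So every satisfying assignment has hot = False.

False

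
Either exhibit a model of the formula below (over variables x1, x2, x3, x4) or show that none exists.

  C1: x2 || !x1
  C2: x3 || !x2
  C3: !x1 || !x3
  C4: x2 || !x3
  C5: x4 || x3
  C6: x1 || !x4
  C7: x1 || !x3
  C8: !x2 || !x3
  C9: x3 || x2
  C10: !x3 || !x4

Case x2 = true:
(x3) alone gives x3 = true.
Now (!x3) is unsatisfied and unit — conflict.
So x2 must be the other value — set x2 = false.
(!x1) alone gives x1 = false.
(!x3) alone gives x3 = false.
Now (x3) is unsatisfied and unit — conflict.
Neither x2 = true nor x2 = false works.

UNSATISFIABLE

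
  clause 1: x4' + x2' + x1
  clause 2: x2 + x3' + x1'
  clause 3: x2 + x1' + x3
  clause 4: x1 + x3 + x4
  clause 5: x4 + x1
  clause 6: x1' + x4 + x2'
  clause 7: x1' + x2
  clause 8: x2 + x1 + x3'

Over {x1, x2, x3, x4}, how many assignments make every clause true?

There are 2^4 = 16 truth assignments over (x1, x2, x3, x4).
Check each against the 8 clauses (columns in the order x1, x2, x3, x4):
  F F F F  ✗ fails (x1 + x3 + x4)
  F F F T  ✓ satisfies all
  F F T F  ✗ fails (x4 + x1)
  F F T T  ✗ fails (x2 + x1 + x3')
  F T F F  ✗ fails (x1 + x3 + x4)
  F T F T  ✗ fails (x4' + x2' + x1)
  F T T F  ✗ fails (x4 + x1)
  F T T T  ✗ fails (x4' + x2' + x1)
  T F F F  ✗ fails (x2 + x1' + x3)
  T F F T  ✗ fails (x2 + x1' + x3)
  T F T F  ✗ fails (x2 + x3' + x1')
  T F T T  ✗ fails (x2 + x3' + x1')
  T T F F  ✗ fails (x1' + x4 + x2')
  T T F T  ✓ satisfies all
  T T T F  ✗ fails (x1' + x4 + x2')
  T T T T  ✓ satisfies all
3 of the 16 rows are models.

3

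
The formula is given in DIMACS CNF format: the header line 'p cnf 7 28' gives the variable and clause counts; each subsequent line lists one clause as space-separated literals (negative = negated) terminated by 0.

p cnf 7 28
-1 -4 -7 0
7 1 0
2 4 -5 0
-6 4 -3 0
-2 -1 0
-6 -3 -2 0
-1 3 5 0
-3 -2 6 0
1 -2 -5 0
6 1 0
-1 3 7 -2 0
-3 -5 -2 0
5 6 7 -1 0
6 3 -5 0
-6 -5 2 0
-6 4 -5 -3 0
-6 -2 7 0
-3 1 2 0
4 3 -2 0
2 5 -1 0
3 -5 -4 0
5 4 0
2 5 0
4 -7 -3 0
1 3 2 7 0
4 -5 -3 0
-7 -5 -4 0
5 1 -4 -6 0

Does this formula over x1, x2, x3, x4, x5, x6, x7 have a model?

Try x7 = False.
The clause (x1) is unit, so x1 = True.
The clause (¬x2) is unit, so x2 = False.
The clause (x5) is unit, so x5 = True.
The clause (x4) is unit, so x4 = True.
The clause (¬x6) is unit, so x6 = False.
The clause (x3) is unit, so x3 = True.
Every clause now holds.
A satisfying assignment: x1=True; x2=False; x3=True; x4=True; x5=True; x6=False; x7=False.

Yes, satisfiable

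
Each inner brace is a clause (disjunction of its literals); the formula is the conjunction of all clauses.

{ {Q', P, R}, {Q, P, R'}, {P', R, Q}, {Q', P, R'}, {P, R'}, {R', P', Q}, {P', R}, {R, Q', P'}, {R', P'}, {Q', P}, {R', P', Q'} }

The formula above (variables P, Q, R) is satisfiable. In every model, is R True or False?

Suppose R = 1.
From the singleton clause (P), P = 1.
But (P') is also a unit clause — contradiction.
So every satisfying assignment has R = False.

False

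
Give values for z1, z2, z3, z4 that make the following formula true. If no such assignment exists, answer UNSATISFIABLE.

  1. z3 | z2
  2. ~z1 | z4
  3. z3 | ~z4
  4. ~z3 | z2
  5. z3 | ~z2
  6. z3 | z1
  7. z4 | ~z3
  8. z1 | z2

Case z3 = 1:
(z2) alone gives z2 = 1.
(z4) alone gives z4 = 1.
No clause remains; z1 is free.

z1 ↦ 1, z2 ↦ 1, z3 ↦ 1, z4 ↦ 1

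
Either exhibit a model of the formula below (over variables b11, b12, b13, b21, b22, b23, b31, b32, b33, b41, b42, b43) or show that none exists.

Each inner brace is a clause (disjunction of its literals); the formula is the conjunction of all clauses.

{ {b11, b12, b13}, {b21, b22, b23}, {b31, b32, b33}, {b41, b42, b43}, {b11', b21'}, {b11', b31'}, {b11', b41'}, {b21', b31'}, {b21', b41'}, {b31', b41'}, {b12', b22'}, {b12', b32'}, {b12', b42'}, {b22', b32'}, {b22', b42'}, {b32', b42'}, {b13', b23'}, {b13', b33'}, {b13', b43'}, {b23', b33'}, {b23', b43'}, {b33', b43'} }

UNSATISFIABLE

Try b11 = 0.
Try b12 = 1.
The clause (b22') is unit, so b22 = 0.
The clause (b32') is unit, so b32 = 0.
The clause (b42') is unit, so b42 = 0.
Try b21 = 1.
The clause (b31') is unit, so b31 = 0.
The clause (b33) is unit, so b33 = 1.
The clause (b41') is unit, so b41 = 0.
The clause (b43) is unit, so b43 = 1.
But (b43') is also a unit clause — contradiction.
So b21 must be the other value — set b21 = 0.
The clause (b23) is unit, so b23 = 1.
The clause (b13') is unit, so b13 = 0.
The clause (b33') is unit, so b33 = 0.
The clause (b31) is unit, so b31 = 1.
The clause (b41') is unit, so b41 = 0.
The clause (b43) is unit, so b43 = 1.
But (b43') is also a unit clause — contradiction.
Either choice for b21 ends in contradiction.
So b12 must be the other value — set b12 = 0.
The clause (b13) is unit, so b13 = 1.
The clause (b23') is unit, so b23 = 0.
The clause (b33') is unit, so b33 = 0.
The clause (b43') is unit, so b43 = 0.
Try b21 = 1.
The clause (b31') is unit, so b31 = 0.
The clause (b32) is unit, so b32 = 1.
The clause (b41') is unit, so b41 = 0.
The clause (b42) is unit, so b42 = 1.
But (b42') is also a unit clause — contradiction.
So b21 must be the other value — set b21 = 0.
The clause (b22) is unit, so b22 = 1.
The clause (b32') is unit, so b32 = 0.
The clause (b31) is unit, so b31 = 1.
The clause (b41') is unit, so b41 = 0.
The clause (b42) is unit, so b42 = 1.
But (b42') is also a unit clause — contradiction.
Either choice for b21 ends in contradiction.
Either choice for b12 ends in contradiction.
So b11 must be the other value — set b11 = 1.
The clause (b21') is unit, so b21 = 0.
The clause (b31') is unit, so b31 = 0.
The clause (b41') is unit, so b41 = 0.
Try b22 = 1.
The clause (b12') is unit, so b12 = 0.
The clause (b32') is unit, so b32 = 0.
The clause (b33) is unit, so b33 = 1.
The clause (b42') is unit, so b42 = 0.
The clause (b43) is unit, so b43 = 1.
But (b43') is also a unit clause — contradiction.
So b22 must be the other value — set b22 = 0.
The clause (b23) is unit, so b23 = 1.
The clause (b13') is unit, so b13 = 0.
The clause (b33') is unit, so b33 = 0.
The clause (b32) is unit, so b32 = 1.
The clause (b12') is unit, so b12 = 0.
The clause (b42') is unit, so b42 = 0.
The clause (b43) is unit, so b43 = 1.
But (b43') is also a unit clause — contradiction.
Either choice for b22 ends in contradiction.
Either choice for b11 ends in contradiction.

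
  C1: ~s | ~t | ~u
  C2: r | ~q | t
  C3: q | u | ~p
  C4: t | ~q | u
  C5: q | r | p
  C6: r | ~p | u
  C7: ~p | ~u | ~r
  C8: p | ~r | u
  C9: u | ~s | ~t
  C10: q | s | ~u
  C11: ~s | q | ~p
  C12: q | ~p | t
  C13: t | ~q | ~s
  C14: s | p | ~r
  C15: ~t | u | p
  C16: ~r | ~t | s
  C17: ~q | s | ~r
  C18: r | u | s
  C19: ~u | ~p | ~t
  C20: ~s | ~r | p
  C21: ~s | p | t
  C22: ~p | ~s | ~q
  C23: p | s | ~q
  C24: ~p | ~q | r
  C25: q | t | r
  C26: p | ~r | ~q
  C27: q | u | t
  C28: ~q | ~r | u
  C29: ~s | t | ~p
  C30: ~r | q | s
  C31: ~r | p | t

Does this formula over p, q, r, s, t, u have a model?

Try s = 0.
Try q = 1.
(~r) alone gives r = 0.
(t) alone gives t = 1.
(u) alone gives u = 1.
(~p) alone gives p = 0.
That conflicts with the unit clause (p).
Backtrack on q: now try q = 0.
(~u) alone gives u = 0.
(~p) alone gives p = 0.
(r) alone gives r = 1.
That conflicts with the unit clause (~r).
Neither q = 1 nor q = 0 works.
Backtrack on s: now try s = 1.
Try t = 0.
(~q) alone gives q = 0.
(~p) alone gives p = 0.
That conflicts with the unit clause (p).
Backtrack on t: now try t = 1.
(~u) alone gives u = 0.
That conflicts with the unit clause (u).
Neither t = 1 nor t = 0 works.
Neither s = 1 nor s = 0 works.
No assignment satisfies every clause.

No, unsatisfiable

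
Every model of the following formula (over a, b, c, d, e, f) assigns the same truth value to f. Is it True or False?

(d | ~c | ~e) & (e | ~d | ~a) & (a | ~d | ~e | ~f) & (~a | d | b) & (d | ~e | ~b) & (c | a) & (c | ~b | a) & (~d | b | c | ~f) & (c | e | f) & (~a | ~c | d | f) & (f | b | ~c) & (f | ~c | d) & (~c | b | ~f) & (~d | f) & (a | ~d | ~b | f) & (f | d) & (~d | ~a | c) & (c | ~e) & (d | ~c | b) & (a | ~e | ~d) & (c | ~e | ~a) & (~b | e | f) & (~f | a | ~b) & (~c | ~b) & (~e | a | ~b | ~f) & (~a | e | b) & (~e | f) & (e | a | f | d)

True

Suppose f = 0.
(~d) alone gives d = 0.
Now (d) is unsatisfied and unit — conflict.
So every satisfying assignment has f = True.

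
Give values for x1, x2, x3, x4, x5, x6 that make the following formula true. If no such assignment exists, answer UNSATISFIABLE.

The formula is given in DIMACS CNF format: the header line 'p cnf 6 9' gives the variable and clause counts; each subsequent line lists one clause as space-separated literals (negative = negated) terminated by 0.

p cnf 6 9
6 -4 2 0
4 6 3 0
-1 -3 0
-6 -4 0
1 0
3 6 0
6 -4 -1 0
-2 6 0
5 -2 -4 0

The clause (x1) is unit, so x1 = True.
The clause (¬x3) is unit, so x3 = False.
The clause (x6) is unit, so x6 = True.
The clause (¬x4) is unit, so x4 = False.
Every clause is now satisfied; x2, x5 are unconstrained.

x1 ↦ True, x2 ↦ False, x3 ↦ False, x4 ↦ False, x5 ↦ True, x6 ↦ True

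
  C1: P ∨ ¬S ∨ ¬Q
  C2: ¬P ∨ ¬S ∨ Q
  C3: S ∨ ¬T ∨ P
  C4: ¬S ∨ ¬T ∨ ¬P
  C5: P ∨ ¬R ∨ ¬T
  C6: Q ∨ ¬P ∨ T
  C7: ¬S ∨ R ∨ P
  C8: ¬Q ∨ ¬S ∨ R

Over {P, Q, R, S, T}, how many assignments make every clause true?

There are 2^5 = 32 truth assignments over (P, Q, R, S, T).
Split on P. With P = True, the clauses containing P are satisfied and ¬P drops from the rest; 7 of the 2^4 = 16 assignments to the other variables satisfy what remains.
With P = False, by the same count on the reduced clause set, 5 assignments work.
Total: 7 + 5 = 12.

12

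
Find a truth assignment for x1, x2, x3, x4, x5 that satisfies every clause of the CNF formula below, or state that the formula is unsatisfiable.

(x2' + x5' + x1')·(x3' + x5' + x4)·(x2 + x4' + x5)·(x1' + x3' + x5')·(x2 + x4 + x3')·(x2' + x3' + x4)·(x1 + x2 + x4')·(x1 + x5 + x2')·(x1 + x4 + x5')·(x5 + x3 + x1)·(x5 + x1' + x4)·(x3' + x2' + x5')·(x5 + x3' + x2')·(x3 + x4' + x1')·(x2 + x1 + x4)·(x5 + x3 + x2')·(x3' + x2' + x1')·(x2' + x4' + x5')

Branch on x2: set x2 = 0.
Branch on x4: set x4 = 0.
(x3') alone gives x3 = 0.
(x1) alone gives x1 = 1.
(x5) alone gives x5 = 1.
Every clause now holds.

x1: 1; x2: 0; x3: 0; x4: 0; x5: 1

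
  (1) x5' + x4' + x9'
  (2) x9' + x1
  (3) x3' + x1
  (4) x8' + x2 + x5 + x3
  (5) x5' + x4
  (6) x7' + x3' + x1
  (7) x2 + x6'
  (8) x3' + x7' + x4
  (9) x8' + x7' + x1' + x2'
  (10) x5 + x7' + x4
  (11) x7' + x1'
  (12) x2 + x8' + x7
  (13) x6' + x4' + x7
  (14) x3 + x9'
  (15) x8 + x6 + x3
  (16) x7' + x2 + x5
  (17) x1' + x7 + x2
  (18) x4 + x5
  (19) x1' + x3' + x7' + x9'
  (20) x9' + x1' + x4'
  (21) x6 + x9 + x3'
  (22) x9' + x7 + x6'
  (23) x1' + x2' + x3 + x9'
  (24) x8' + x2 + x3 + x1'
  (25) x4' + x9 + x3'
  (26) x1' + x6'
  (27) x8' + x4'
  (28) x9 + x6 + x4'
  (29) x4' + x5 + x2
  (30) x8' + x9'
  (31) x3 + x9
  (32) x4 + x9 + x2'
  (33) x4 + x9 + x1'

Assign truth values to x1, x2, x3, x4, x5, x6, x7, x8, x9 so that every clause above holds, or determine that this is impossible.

UNSATISFIABLE

Case x9 = 0:
Unit clause (x3) forces x3 = 1.
Unit clause (x1) forces x1 = 1.
Unit clause (x7') forces x7 = 0.
Unit clause (x2) forces x2 = 1.
Unit clause (x6) forces x6 = 1.
Now (x6') is unsatisfied and unit — conflict.
Backtrack on x9: now try x9 = 1.
Unit clause (x1) forces x1 = 1.
Unit clause (x7') forces x7 = 0.
Unit clause (x3) forces x3 = 1.
Unit clause (x2) forces x2 = 1.
Unit clause (x4') forces x4 = 0.
Unit clause (x5') forces x5 = 0.
Now (x5) is unsatisfied and unit — conflict.
Both values of x9 lead to a conflict.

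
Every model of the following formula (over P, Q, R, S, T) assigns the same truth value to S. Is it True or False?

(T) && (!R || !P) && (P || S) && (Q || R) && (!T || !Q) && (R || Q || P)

True

Suppose S = false.
(T) alone gives T = true.
(P) alone gives P = true.
(!R) alone gives R = false.
(Q) alone gives Q = true.
Now (!Q) is unsatisfied and unit — conflict.
So every satisfying assignment has S = True.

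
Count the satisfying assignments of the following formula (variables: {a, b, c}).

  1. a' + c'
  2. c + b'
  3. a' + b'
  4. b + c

2

There are 2^3 = 8 truth assignments over (a, b, c).
Split on b. With b = 1, the clauses containing b are satisfied and b' drops from the rest; 1 of the 2^2 = 4 assignments to the other variables satisfy what remains.
With b = 0, by the same count on the reduced clause set, 1 assignment works.
(One model: a=F, b=F, c=T.)
Total: 1 + 1 = 2.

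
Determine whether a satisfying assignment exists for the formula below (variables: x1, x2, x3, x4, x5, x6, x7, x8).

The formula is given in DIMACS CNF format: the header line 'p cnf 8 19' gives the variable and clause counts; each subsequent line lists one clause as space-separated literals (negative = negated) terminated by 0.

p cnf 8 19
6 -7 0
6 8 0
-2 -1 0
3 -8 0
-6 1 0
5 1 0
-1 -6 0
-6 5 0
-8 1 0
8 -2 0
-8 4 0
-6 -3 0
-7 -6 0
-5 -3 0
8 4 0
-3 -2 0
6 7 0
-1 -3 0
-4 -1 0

Branch on x6: set x6 = True.
Unit clause (x1) forces x1 = True.
Now (¬x1) is unsatisfied and unit — conflict.
So x6 must be the other value — set x6 = False.
Unit clause (¬x7) forces x7 = False.
Now (x7) is unsatisfied and unit — conflict.
Either choice for x6 ends in contradiction.
No assignment satisfies every clause.

No, unsatisfiable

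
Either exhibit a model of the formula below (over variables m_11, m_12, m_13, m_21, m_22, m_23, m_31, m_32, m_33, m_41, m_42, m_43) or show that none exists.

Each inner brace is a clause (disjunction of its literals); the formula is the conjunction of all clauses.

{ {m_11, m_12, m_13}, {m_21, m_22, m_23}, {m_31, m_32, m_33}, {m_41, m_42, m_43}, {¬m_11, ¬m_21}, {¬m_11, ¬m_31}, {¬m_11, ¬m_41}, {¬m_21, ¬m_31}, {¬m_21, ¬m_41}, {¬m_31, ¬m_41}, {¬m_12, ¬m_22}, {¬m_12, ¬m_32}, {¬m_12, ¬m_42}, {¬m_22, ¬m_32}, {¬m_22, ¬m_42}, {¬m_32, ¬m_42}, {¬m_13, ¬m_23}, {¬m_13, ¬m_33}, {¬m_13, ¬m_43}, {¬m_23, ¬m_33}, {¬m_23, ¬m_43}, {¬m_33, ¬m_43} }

UNSATISFIABLE

Try m_11 = False.
Try m_12 = True.
(¬m_22) alone gives m_22 = False.
(¬m_32) alone gives m_32 = False.
(¬m_42) alone gives m_42 = False.
Try m_21 = True.
(¬m_31) alone gives m_31 = False.
(m_33) alone gives m_33 = True.
(¬m_41) alone gives m_41 = False.
(m_43) alone gives m_43 = True.
But (¬m_43) is also a unit clause — contradiction.
That branch fails; take m_21 = False instead.
(m_23) alone gives m_23 = True.
(¬m_13) alone gives m_13 = False.
(¬m_33) alone gives m_33 = False.
(m_31) alone gives m_31 = True.
(¬m_41) alone gives m_41 = False.
(m_43) alone gives m_43 = True.
But (¬m_43) is also a unit clause — contradiction.
Neither m_21 = True nor m_21 = False works.
That branch fails; take m_12 = False instead.
(m_13) alone gives m_13 = True.
(¬m_23) alone gives m_23 = False.
(¬m_33) alone gives m_33 = False.
(¬m_43) alone gives m_43 = False.
Try m_21 = True.
(¬m_31) alone gives m_31 = False.
(m_32) alone gives m_32 = True.
(¬m_41) alone gives m_41 = False.
(m_42) alone gives m_42 = True.
But (¬m_42) is also a unit clause — contradiction.
That branch fails; take m_21 = False instead.
(m_22) alone gives m_22 = True.
(¬m_32) alone gives m_32 = False.
(m_31) alone gives m_31 = True.
(¬m_41) alone gives m_41 = False.
(m_42) alone gives m_42 = True.
But (¬m_42) is also a unit clause — contradiction.
Neither m_21 = True nor m_21 = False works.
Neither m_12 = True nor m_12 = False works.
That branch fails; take m_11 = True instead.
(¬m_21) alone gives m_21 = False.
(¬m_31) alone gives m_31 = False.
(¬m_41) alone gives m_41 = False.
Try m_22 = True.
(¬m_12) alone gives m_12 = False.
(¬m_32) alone gives m_32 = False.
(m_33) alone gives m_33 = True.
(¬m_42) alone gives m_42 = False.
(m_43) alone gives m_43 = True.
But (¬m_43) is also a unit clause — contradiction.
That branch fails; take m_22 = False instead.
(m_23) alone gives m_23 = True.
(¬m_13) alone gives m_13 = False.
(¬m_33) alone gives m_33 = False.
(m_32) alone gives m_32 = True.
(¬m_12) alone gives m_12 = False.
(¬m_42) alone gives m_42 = False.
(m_43) alone gives m_43 = True.
But (¬m_43) is also a unit clause — contradiction.
Neither m_22 = True nor m_22 = False works.
Neither m_11 = True nor m_11 = False works.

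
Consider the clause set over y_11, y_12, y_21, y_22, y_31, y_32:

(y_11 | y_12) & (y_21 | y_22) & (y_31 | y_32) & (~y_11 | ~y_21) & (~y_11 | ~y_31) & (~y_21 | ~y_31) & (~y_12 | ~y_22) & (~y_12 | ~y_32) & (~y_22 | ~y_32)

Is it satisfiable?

Branch on y_11: set y_11 = 1.
(~y_21) alone gives y_21 = 0.
(y_22) alone gives y_22 = 1.
(~y_31) alone gives y_31 = 0.
(y_32) alone gives y_32 = 1.
That conflicts with the unit clause (~y_32).
Undo y_11 and try y_11 = 0.
(y_12) alone gives y_12 = 1.
(~y_22) alone gives y_22 = 0.
(y_21) alone gives y_21 = 1.
(~y_31) alone gives y_31 = 0.
(y_32) alone gives y_32 = 1.
That conflicts with the unit clause (~y_32).
Neither y_11 = 1 nor y_11 = 0 works.
No assignment satisfies every clause.

No, unsatisfiable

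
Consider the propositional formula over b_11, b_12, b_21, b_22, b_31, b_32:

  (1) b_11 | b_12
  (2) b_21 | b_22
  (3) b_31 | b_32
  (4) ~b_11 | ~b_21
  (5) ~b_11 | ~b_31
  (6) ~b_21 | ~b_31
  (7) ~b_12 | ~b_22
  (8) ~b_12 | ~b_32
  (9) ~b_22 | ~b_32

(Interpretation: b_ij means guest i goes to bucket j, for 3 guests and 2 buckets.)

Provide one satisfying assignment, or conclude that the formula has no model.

Try b_11 = 1.
Unit clause (~b_21) forces b_21 = 0.
Unit clause (b_22) forces b_22 = 1.
Unit clause (~b_31) forces b_31 = 0.
Unit clause (b_32) forces b_32 = 1.
But (~b_32) is also a unit clause — contradiction.
So b_11 must be the other value — set b_11 = 0.
Unit clause (b_12) forces b_12 = 1.
Unit clause (~b_22) forces b_22 = 0.
Unit clause (b_21) forces b_21 = 1.
Unit clause (~b_31) forces b_31 = 0.
Unit clause (b_32) forces b_32 = 1.
But (~b_32) is also a unit clause — contradiction.
Either choice for b_11 ends in contradiction.

UNSATISFIABLE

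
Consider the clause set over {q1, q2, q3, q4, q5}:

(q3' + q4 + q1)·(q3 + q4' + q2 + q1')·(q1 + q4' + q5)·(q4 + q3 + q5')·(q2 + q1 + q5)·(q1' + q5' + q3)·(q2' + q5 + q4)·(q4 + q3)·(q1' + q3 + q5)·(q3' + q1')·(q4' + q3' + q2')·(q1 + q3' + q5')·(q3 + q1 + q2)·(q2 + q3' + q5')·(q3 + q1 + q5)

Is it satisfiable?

Branch on q4: set q4 = 1.
Branch on q1: set q1 = 0.
The clause (q5) is unit, so q5 = 1.
The clause (q3') is unit, so q3 = 0.
The clause (q2) is unit, so q2 = 1.
Every clause now holds.
A satisfying assignment: q1: 0, q2: 1, q3: 0, q4: 1, q5: 1.

Satisfiable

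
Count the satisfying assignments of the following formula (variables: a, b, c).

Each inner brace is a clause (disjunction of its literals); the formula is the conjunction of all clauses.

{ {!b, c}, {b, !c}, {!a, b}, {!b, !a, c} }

3

There are 2^3 = 8 truth assignments over (a, b, c).
Check each against the 4 clauses (columns in the order a, b, c):
  F F F  ✓ satisfies all
  F F T  ✗ fails (b || !c)
  F T F  ✗ fails (!b || c)
  F T T  ✓ satisfies all
  T F F  ✗ fails (!a || b)
  T F T  ✗ fails (b || !c)
  T T F  ✗ fails (!b || c)
  T T T  ✓ satisfies all
3 of the 8 rows are models.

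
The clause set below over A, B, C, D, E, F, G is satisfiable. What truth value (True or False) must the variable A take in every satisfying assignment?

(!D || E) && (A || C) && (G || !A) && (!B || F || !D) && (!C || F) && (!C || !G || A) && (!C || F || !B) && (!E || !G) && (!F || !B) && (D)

False

Suppose A = true.
(G) alone gives G = true.
(!E) alone gives E = false.
(!D) alone gives D = false.
But (D) is also a unit clause — contradiction.
So every satisfying assignment has A = False.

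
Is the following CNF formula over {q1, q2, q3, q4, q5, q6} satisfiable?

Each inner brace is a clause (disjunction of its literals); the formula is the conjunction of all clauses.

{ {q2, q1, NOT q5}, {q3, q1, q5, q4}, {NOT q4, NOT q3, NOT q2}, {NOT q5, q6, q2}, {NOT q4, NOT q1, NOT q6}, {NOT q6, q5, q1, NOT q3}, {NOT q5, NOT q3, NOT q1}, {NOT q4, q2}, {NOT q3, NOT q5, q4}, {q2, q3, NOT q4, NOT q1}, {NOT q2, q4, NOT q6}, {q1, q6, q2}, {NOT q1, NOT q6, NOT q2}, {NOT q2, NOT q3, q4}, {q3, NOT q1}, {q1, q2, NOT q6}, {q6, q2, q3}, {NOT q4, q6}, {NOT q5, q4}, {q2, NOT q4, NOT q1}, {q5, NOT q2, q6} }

Yes

Branch on q4: set q4 = false.
(NOT q5) alone gives q5 = false.
Branch on q3: set q3 = true.
(NOT q2) alone gives q2 = false.
Branch on q6: set q6 = true.
(q1) alone gives q1 = true.
This assignment satisfies each clause.
A satisfying assignment: q1 ↦ true, q2 ↦ false, q3 ↦ true, q4 ↦ false, q5 ↦ false, q6 ↦ true.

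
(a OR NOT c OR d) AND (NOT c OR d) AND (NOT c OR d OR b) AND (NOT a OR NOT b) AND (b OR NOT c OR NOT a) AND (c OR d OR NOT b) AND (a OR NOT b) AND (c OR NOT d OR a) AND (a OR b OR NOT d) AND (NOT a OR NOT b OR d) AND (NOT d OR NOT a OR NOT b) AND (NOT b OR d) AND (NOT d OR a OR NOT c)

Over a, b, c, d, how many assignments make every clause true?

3

There are 2^4 = 16 truth assignments over (a, b, c, d).
Check each against the 13 clauses (columns in the order a, b, c, d):
  F F F F  ✓ satisfies all
  F F F T  ✗ fails (c OR NOT d OR a)
  F F T F  ✗ fails (a OR NOT c OR d)
  F F T T  ✗ fails (a OR b OR NOT d)
  F T F F  ✗ fails (c OR d OR NOT b)
  F T F T  ✗ fails (a OR NOT b)
  F T T F  ✗ fails (a OR NOT c OR d)
  F T T T  ✗ fails (a OR NOT b)
  T F F F  ✓ satisfies all
  T F F T  ✓ satisfies all
  T F T F  ✗ fails (NOT c OR d)
  T F T T  ✗ fails (b OR NOT c OR NOT a)
  T T F F  ✗ fails (NOT a OR NOT b)
  T T F T  ✗ fails (NOT a OR NOT b)
  T T T F  ✗ fails (NOT c OR d)
  T T T T  ✗ fails (NOT a OR NOT b)
3 of the 16 rows are models.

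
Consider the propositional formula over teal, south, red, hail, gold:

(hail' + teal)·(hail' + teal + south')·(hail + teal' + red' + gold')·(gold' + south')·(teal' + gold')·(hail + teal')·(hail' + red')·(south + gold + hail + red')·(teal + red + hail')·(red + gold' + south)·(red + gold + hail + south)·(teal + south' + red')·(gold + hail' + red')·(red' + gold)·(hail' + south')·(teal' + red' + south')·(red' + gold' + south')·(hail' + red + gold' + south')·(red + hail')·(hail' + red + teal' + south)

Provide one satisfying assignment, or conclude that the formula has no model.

teal: 0,  south: 1,  red: 0,  hail: 0,  gold: 0

Try hail = 0.
From the singleton clause (teal'), teal = 0.
Try gold = 0.
From the singleton clause (red'), red = 0.
From the singleton clause (south), south = 1.
All clauses are satisfied.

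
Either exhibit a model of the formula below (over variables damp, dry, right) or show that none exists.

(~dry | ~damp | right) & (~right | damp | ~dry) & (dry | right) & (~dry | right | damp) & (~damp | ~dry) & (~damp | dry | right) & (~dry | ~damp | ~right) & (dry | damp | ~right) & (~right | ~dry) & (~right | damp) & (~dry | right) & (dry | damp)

Case dry = 0:
From the singleton clause (right), right = 1.
From the singleton clause (damp), damp = 1.
Every clause now holds.

damp=1; dry=0; right=1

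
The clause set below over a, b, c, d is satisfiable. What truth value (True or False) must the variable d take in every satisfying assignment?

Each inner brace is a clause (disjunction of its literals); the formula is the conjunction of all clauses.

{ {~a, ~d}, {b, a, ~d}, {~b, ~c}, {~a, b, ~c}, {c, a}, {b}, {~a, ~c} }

Suppose d = 1.
The clause (~a) is unit, so a = 0.
The clause (b) is unit, so b = 1.
The clause (~c) is unit, so c = 0.
That conflicts with the unit clause (c).
So every satisfying assignment has d = False.

False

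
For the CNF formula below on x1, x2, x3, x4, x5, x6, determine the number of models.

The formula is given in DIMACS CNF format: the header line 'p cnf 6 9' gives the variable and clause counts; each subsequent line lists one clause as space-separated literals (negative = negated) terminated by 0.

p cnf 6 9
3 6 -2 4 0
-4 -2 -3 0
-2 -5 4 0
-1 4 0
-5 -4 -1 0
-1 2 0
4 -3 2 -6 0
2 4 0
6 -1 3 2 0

17

There are 2^6 = 64 truth assignments over (x1, x2, x3, x4, x5, x6).
Split on x5. With x5 = True, the clauses containing x5 are satisfied and ¬x5 drops from the rest; 6 of the 2^5 = 32 assignments to the other variables satisfy what remains.
With x5 = False, by the same count on the reduced clause set, 11 assignments work.
(One model: x1=F, x2=F, x3=F, x4=T, x5=F, x6=F.)
Total: 6 + 11 = 17.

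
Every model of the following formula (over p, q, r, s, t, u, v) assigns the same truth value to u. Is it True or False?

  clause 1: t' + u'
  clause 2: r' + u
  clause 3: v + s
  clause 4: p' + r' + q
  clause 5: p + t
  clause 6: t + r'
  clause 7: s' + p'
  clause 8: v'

Suppose u = 1.
Unit clause (t') forces t = 0.
Unit clause (p) forces p = 1.
Unit clause (r') forces r = 0.
Unit clause (s') forces s = 0.
Unit clause (v) forces v = 1.
That conflicts with the unit clause (v').
So every satisfying assignment has u = False.

False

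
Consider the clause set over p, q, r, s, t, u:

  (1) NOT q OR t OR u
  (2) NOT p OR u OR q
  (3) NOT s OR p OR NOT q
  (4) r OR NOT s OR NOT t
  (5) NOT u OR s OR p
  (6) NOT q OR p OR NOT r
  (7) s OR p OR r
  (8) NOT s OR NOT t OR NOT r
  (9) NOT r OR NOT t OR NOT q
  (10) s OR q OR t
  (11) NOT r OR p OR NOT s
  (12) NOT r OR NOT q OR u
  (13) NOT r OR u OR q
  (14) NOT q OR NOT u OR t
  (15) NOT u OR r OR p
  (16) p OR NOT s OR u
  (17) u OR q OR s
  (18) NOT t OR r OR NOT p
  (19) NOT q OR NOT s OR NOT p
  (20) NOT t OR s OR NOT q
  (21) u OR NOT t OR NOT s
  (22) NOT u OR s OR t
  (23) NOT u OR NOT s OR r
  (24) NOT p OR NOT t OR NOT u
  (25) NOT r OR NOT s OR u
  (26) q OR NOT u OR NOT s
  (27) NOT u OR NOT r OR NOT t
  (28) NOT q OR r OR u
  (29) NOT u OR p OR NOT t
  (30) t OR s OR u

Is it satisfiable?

Try q = false.
Try p = false.
Try u = false.
The clause (NOT r) is unit, so r = false.
The clause (s) is unit, so s = true.
That conflicts with the unit clause (NOT s).
That branch fails; take u = true instead.
The clause (s) is unit, so s = true.
That conflicts with the unit clause (NOT s).
Either choice for u ends in contradiction.
That branch fails; take p = true instead.
The clause (u) is unit, so u = true.
The clause (NOT t) is unit, so t = false.
The clause (s) is unit, so s = true.
That conflicts with the unit clause (NOT s).
Either choice for p ends in contradiction.
That branch fails; take q = true instead.
Try t = true.
The clause (NOT r) is unit, so r = false.
The clause (NOT s) is unit, so s = false.
That conflicts with the unit clause (s).
That branch fails; take t = false instead.
The clause (u) is unit, so u = true.
That conflicts with the unit clause (NOT u).
Either choice for t ends in contradiction.
Either choice for q ends in contradiction.
No assignment satisfies every clause.

No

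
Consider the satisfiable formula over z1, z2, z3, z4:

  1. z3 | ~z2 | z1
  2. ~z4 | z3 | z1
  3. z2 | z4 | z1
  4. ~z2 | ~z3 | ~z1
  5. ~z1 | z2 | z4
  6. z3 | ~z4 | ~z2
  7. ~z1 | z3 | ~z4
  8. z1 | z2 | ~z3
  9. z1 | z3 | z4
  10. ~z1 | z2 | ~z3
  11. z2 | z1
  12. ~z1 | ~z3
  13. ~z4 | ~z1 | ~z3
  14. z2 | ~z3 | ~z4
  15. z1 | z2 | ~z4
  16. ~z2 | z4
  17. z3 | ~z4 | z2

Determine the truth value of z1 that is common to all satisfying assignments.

Suppose z1 = 1.
The clause (~z3) is unit, so z3 = 0.
The clause (~z4) is unit, so z4 = 0.
The clause (z2) is unit, so z2 = 1.
But (~z2) is also a unit clause — contradiction.
So every satisfying assignment has z1 = False.

False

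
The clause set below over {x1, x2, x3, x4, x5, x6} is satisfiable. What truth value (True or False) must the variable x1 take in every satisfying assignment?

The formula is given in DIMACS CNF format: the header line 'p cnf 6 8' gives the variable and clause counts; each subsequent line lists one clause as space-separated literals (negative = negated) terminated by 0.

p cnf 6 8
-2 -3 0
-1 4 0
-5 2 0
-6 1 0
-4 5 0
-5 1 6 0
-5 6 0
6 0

Suppose x1 = False.
(¬x6) alone gives x6 = False.
But (x6) is also a unit clause — contradiction.
So every satisfying assignment has x1 = True.

True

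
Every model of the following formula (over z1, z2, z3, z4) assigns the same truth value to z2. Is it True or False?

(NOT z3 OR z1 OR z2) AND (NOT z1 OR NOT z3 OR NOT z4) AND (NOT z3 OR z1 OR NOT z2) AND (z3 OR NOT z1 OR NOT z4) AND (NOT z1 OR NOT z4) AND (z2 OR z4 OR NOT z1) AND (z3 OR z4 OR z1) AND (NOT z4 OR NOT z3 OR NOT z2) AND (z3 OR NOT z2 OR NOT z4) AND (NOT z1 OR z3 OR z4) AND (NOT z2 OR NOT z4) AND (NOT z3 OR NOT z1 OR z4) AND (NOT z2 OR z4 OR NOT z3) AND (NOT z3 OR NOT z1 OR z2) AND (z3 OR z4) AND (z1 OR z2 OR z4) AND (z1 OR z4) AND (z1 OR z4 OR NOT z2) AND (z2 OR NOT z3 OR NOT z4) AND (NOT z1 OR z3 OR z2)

Suppose z2 = true.
The clause (NOT z4) is unit, so z4 = false.
The clause (NOT z3) is unit, so z3 = false.
But (z3) is also a unit clause — contradiction.
So every satisfying assignment has z2 = False.

False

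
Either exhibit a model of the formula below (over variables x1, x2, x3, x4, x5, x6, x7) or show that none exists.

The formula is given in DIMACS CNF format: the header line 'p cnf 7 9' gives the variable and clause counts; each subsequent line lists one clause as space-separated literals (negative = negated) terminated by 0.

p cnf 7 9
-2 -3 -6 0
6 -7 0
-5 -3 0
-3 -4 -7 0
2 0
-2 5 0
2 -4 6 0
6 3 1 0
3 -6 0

The clause (x2) is unit, so x2 = True.
The clause (x5) is unit, so x5 = True.
The clause (¬x3) is unit, so x3 = False.
The clause (¬x6) is unit, so x6 = False.
The clause (¬x7) is unit, so x7 = False.
The clause (x1) is unit, so x1 = True.
All clauses hold; x4 can take either value.

x1 ↦ True; x2 ↦ True; x3 ↦ False; x4 ↦ True; x5 ↦ True; x6 ↦ False; x7 ↦ False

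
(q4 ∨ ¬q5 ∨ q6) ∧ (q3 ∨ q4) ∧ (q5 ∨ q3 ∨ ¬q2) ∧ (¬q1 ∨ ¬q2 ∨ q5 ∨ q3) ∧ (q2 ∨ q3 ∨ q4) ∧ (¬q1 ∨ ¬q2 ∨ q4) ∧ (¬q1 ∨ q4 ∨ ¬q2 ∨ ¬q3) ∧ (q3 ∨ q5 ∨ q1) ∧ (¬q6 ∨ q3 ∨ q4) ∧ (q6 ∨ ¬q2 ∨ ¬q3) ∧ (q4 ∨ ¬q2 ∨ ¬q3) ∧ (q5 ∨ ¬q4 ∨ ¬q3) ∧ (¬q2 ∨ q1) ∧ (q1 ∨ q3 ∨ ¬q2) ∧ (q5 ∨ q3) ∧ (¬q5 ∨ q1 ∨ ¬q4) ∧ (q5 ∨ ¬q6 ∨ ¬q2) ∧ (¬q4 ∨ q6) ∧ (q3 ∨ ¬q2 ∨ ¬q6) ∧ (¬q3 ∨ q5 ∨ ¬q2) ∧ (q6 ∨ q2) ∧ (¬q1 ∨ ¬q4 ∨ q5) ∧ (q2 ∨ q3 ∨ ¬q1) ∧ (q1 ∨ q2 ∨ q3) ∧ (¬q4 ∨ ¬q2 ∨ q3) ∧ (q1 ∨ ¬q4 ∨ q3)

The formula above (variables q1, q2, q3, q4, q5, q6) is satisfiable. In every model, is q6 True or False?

True

Suppose q6 = False.
Unit clause (¬q4) forces q4 = False.
Unit clause (¬q5) forces q5 = False.
Unit clause (q3) forces q3 = True.
Unit clause (¬q2) forces q2 = False.
That conflicts with the unit clause (q2).
So every satisfying assignment has q6 = True.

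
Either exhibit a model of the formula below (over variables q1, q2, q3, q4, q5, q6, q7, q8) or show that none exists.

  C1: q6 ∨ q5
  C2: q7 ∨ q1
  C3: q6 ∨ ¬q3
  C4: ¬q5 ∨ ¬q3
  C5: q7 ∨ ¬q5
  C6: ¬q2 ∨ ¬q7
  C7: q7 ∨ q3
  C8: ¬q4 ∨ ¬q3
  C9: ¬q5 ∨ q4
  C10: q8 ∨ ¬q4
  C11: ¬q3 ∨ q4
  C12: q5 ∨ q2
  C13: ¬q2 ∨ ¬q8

Try q6 = True.
Try q7 = True.
Unit clause (¬q2) forces q2 = False.
Unit clause (q5) forces q5 = True.
Unit clause (¬q3) forces q3 = False.
Unit clause (q4) forces q4 = True.
Unit clause (q8) forces q8 = True.
No clause remains; q1 is free.

q1=True; q2=False; q3=False; q4=True; q5=True; q6=True; q7=True; q8=True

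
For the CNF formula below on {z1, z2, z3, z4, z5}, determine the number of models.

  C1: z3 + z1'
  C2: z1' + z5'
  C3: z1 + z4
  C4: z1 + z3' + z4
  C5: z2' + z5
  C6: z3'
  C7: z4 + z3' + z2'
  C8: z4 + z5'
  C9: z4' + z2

There are 2^5 = 32 truth assignments over (z1, z2, z3, z4, z5).
Split on z3. With z3 = 1, the clauses containing z3 are satisfied and z3' drops from the rest; 0 of the 2^4 = 16 assignments to the other variables satisfy what remains.
With z3 = 0, by the same count on the reduced clause set, 1 assignment works.
(One model: z1=F, z2=T, z3=F, z4=T, z5=T.)
Total: 0 + 1 = 1.

1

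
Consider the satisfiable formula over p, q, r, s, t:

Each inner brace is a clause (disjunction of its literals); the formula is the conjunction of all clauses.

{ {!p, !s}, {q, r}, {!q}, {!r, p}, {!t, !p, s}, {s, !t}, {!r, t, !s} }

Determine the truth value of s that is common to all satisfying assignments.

False

Suppose s = true.
From the singleton clause (!p), p = false.
From the singleton clause (!q), q = false.
From the singleton clause (r), r = true.
That conflicts with the unit clause (!r).
So every satisfying assignment has s = False.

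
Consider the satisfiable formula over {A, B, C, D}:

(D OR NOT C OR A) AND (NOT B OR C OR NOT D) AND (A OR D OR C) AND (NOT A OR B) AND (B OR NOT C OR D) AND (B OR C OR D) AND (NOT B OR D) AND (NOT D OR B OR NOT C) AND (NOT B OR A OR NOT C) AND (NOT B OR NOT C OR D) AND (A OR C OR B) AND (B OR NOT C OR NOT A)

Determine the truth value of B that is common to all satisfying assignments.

Suppose B = false.
The clause (NOT A) is unit, so A = false.
The clause (C) is unit, so C = true.
The clause (D) is unit, so D = true.
That conflicts with the unit clause (NOT D).
So every satisfying assignment has B = True.

True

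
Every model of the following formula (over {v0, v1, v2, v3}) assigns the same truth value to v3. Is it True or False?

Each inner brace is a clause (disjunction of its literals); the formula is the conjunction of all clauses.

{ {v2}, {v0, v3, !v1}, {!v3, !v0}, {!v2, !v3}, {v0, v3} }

Suppose v3 = true.
The clause (v2) is unit, so v2 = true.
Now (!v2) is unsatisfied and unit — conflict.
So every satisfying assignment has v3 = False.

False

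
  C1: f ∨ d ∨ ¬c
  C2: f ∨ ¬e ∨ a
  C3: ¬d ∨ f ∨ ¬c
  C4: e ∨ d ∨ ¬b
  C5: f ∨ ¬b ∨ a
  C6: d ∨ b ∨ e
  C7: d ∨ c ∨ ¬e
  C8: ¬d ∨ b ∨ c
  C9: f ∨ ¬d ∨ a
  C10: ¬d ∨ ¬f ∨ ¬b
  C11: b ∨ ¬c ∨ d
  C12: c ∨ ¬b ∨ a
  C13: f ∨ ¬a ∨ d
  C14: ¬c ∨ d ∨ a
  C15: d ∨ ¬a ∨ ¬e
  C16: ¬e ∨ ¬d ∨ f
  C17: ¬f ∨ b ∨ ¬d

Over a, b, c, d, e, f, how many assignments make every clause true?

1

There are 2^6 = 64 truth assignments over (a, b, c, d, e, f).
Split on d. With d = True, the clauses containing d are satisfied and ¬d drops from the rest; 1 of the 2^5 = 32 assignments to the other variables satisfy what remains.
With d = False, by the same count on the reduced clause set, 0 assignments work.
Total: 1 + 0 = 1.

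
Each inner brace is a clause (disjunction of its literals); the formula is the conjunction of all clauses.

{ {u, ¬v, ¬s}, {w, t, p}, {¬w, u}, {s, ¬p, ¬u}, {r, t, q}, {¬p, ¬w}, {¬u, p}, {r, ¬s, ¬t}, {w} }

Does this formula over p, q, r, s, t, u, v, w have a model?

No, unsatisfiable

(w) alone gives w = True.
(u) alone gives u = True.
(¬p) alone gives p = False.
Now (p) is unsatisfied and unit — conflict.
No assignment satisfies every clause.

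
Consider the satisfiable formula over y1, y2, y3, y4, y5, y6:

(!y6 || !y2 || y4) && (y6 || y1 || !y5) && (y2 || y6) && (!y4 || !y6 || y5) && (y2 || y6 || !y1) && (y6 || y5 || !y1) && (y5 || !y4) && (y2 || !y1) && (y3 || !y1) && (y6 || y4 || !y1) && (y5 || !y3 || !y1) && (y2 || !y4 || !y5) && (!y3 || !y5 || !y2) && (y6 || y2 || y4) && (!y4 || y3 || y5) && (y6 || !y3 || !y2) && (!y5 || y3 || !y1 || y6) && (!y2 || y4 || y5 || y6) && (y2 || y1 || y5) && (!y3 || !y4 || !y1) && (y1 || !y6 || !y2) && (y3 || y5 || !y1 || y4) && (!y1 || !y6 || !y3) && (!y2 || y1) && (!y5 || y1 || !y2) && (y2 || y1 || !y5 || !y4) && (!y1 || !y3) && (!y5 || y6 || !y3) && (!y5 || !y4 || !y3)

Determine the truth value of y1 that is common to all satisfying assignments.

Suppose y1 = true.
From the singleton clause (y2), y2 = true.
From the singleton clause (y3), y3 = true.
That conflicts with the unit clause (!y3).
So every satisfying assignment has y1 = False.

False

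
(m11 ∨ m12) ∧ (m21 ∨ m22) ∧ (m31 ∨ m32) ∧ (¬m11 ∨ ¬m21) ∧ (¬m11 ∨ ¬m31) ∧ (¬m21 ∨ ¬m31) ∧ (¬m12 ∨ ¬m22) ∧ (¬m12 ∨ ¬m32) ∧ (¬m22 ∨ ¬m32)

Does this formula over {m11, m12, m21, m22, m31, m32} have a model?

No, unsatisfiable

Case m11 = True:
(¬m21) alone gives m21 = False.
(m22) alone gives m22 = True.
(¬m31) alone gives m31 = False.
(m32) alone gives m32 = True.
Now (¬m32) is unsatisfied and unit — conflict.
Undo m11 and try m11 = False.
(m12) alone gives m12 = True.
(¬m22) alone gives m22 = False.
(m21) alone gives m21 = True.
(¬m31) alone gives m31 = False.
(m32) alone gives m32 = True.
Now (¬m32) is unsatisfied and unit — conflict.
Either choice for m11 ends in contradiction.
No assignment satisfies every clause.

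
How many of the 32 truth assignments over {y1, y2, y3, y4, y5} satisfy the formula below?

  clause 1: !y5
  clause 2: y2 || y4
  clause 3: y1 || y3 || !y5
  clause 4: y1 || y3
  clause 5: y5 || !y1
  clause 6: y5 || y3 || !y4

There are 2^5 = 32 truth assignments over (y1, y2, y3, y4, y5).
Split on y2. With y2 = true, the clauses containing y2 are satisfied and !y2 drops from the rest; 2 of the 2^4 = 16 assignments to the other variables satisfy what remains.
With y2 = false, by the same count on the reduced clause set, 1 assignment works.
(One model: y1=F, y2=F, y3=T, y4=T, y5=F.)
Total: 2 + 1 = 3.

3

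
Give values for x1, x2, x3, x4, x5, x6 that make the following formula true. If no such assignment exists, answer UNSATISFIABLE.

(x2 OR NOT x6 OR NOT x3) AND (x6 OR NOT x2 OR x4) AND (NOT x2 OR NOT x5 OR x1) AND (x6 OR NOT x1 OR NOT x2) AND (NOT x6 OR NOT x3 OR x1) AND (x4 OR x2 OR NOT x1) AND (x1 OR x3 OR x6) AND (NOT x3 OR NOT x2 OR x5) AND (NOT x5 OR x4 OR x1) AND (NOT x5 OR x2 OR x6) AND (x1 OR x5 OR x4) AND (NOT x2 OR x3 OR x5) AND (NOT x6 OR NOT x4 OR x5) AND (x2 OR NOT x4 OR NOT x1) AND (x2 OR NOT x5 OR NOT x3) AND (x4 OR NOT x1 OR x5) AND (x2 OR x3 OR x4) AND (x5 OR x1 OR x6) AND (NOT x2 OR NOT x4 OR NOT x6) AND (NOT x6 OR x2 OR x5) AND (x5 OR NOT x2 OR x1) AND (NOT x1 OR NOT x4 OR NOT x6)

x1: true,  x2: true,  x3: true,  x4: false,  x5: true,  x6: true

Branch on x2: set x2 = true.
Branch on x6: set x6 = true.
From the singleton clause (NOT x4), x4 = false.
Branch on x5: set x5 = true.
From the singleton clause (x1), x1 = true.
All clauses hold; x3 can take either value.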